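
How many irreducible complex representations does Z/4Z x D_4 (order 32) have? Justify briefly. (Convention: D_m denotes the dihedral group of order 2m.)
20

Solution. The number of irreducible complex representations of a finite group equals its number of conjugacy classes. For a direct product, #classes(G x H) = #classes(G) * #classes(H). Z/4Z has 4 classes (abelian), D_4 has 5 classes, so 4 * 5 = 20, so Z/4Z x D_4 (order 32) has exactly 20 irreducible complex representations.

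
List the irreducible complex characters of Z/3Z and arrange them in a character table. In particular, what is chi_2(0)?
Character table of Z/3Z (irreps indexed chi_0,...,chi_2 with chi_k(m) = zeta_3^(k*m), zeta_3 = exp(2*pi*i/3)):
  irrep \ class  {0} (size 1)  {1} (size 1)    {2} (size 1)  
  chi_0          1             1               1             
  chi_1          1             exp(2*I*pi/3)   exp(-2*I*pi/3)
  chi_2          1             exp(-2*I*pi/3)  exp(2*I*pi/3) 

Spot check: chi_2(0) = zeta_3^(2*0) = zeta_3^0 = 1.

Details: Z/3Z is abelian, so all 3 irreducible complex representations are 1-dimensional. They are given by chi_k(m) = zeta_3^(k*m) for k = 0,...,2. Row orthogonality: sum_m chi_k(m) conj(chi_l(m)) = 3 * [k = l].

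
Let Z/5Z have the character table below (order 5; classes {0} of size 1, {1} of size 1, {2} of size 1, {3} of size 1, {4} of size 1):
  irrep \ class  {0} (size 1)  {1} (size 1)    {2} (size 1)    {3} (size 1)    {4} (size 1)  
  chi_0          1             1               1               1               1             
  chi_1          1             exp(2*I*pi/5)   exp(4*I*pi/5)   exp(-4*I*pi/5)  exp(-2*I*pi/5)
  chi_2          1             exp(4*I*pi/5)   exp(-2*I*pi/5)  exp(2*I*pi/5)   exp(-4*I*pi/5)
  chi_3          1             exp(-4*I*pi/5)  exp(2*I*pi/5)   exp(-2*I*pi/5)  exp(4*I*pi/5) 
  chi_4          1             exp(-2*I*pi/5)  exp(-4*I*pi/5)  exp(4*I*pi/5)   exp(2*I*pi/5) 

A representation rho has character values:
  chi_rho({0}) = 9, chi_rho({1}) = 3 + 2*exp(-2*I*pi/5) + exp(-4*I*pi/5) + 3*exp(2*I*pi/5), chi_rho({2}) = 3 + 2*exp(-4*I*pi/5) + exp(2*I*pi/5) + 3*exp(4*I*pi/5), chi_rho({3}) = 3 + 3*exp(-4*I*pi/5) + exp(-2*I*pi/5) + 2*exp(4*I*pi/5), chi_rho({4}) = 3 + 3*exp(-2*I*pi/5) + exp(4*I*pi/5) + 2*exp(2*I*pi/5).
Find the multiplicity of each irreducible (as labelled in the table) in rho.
Multiplicities: chi_0: 3, chi_1: 3, chi_2: 0, chi_3: 1, chi_4: 2.

Reasoning: Use <chi_rho, chi> = (1/|G|) sum_C |C| * chi_rho(C) * conj(chi(C)) with |G| = 5 for each irreducible chi in the table:
  <chi_rho, chi_0> = (1/5)[1*(9)*conj(1) + 1*(3 + 2*exp(-2*I*pi/5) + exp(-4*I*pi/5) + 3*exp(2*I*pi/5))*conj(1) + 1*(3 + 2*exp(-4*I*pi/5) + exp(2*I*pi/5) + 3*exp(4*I*pi/5))*conj(1) + 1*(3 + 3*exp(-4*I*pi/5) + exp(-2*I*pi/5) + 2*exp(4*I*pi/5))*conj(1) + 1*(3 + 3*exp(-2*I*pi/5) + exp(4*I*pi/5) + 2*exp(2*I*pi/5))*conj(1)]
      = (1/5)[(9) + (3 + 2*exp(-2*I*pi/5) + exp(-4*I*pi/5) + 3*exp(2*I*pi/5)) + (3 + 2*exp(-4*I*pi/5) + exp(2*I*pi/5) + 3*exp(4*I*pi/5)) + (3 + 3*exp(-4*I*pi/5) + exp(-2*I*pi/5) + 2*exp(4*I*pi/5)) + (3 + 3*exp(-2*I*pi/5) + exp(4*I*pi/5) + 2*exp(2*I*pi/5))] = 15/5 = 3
  <chi_rho, chi_1> = (1/5)[1*(9)*conj(1) + 1*(3 + 2*exp(-2*I*pi/5) + exp(-4*I*pi/5) + 3*exp(2*I*pi/5))*conj(exp(2*I*pi/5)) + 1*(3 + 2*exp(-4*I*pi/5) + exp(2*I*pi/5) + 3*exp(4*I*pi/5))*conj(exp(4*I*pi/5)) + 1*(3 + 3*exp(-4*I*pi/5) + exp(-2*I*pi/5) + 2*exp(4*I*pi/5))*conj(exp(-4*I*pi/5)) + 1*(3 + 3*exp(-2*I*pi/5) + exp(4*I*pi/5) + 2*exp(2*I*pi/5))*conj(exp(-2*I*pi/5))]
      = (1/5)[(9) + (3 + 3*exp(-2*I*pi/5) + 2*exp(-4*I*pi/5) + exp(4*I*pi/5)) + (3 + 3*exp(-4*I*pi/5) + exp(-2*I*pi/5) + 2*exp(2*I*pi/5)) + (3 + 2*exp(-2*I*pi/5) + exp(2*I*pi/5) + 3*exp(4*I*pi/5)) + (3 + exp(-4*I*pi/5) + 2*exp(4*I*pi/5) + 3*exp(2*I*pi/5))] = 15/5 = 3
  <chi_rho, chi_2> = (1/5)[1*(9)*conj(1) + 1*(3 + 2*exp(-2*I*pi/5) + exp(-4*I*pi/5) + 3*exp(2*I*pi/5))*conj(exp(4*I*pi/5)) + 1*(3 + 2*exp(-4*I*pi/5) + exp(2*I*pi/5) + 3*exp(4*I*pi/5))*conj(exp(-2*I*pi/5)) + 1*(3 + 3*exp(-4*I*pi/5) + exp(-2*I*pi/5) + 2*exp(4*I*pi/5))*conj(exp(2*I*pi/5)) + 1*(3 + 3*exp(-2*I*pi/5) + exp(4*I*pi/5) + 2*exp(2*I*pi/5))*conj(exp(-4*I*pi/5))]
      = (1/5)[(9) + (3*exp(-2*I*pi/5) + 3*exp(-4*I*pi/5) + exp(2*I*pi/5) + 2*exp(4*I*pi/5)) + (2*exp(-2*I*pi/5) + 3*exp(-4*I*pi/5) + exp(4*I*pi/5) + 3*exp(2*I*pi/5)) + (3*exp(-2*I*pi/5) + exp(-4*I*pi/5) + 3*exp(4*I*pi/5) + 2*exp(2*I*pi/5)) + (2*exp(-4*I*pi/5) + exp(-2*I*pi/5) + 3*exp(4*I*pi/5) + 3*exp(2*I*pi/5))] = 0/5 = 0
  <chi_rho, chi_3> = (1/5)[1*(9)*conj(1) + 1*(3 + 2*exp(-2*I*pi/5) + exp(-4*I*pi/5) + 3*exp(2*I*pi/5))*conj(exp(-4*I*pi/5)) + 1*(3 + 2*exp(-4*I*pi/5) + exp(2*I*pi/5) + 3*exp(4*I*pi/5))*conj(exp(2*I*pi/5)) + 1*(3 + 3*exp(-4*I*pi/5) + exp(-2*I*pi/5) + 2*exp(4*I*pi/5))*conj(exp(-2*I*pi/5)) + 1*(3 + 3*exp(-2*I*pi/5) + exp(4*I*pi/5) + 2*exp(2*I*pi/5))*conj(exp(4*I*pi/5))]
      = (1/5)[(9) + (1 + 3*exp(-4*I*pi/5) + 3*exp(4*I*pi/5) + 2*exp(2*I*pi/5)) + (1 + 3*exp(-2*I*pi/5) + 2*exp(4*I*pi/5) + 3*exp(2*I*pi/5)) + (1 + 3*exp(-2*I*pi/5) + 2*exp(-4*I*pi/5) + 3*exp(2*I*pi/5)) + (1 + 2*exp(-2*I*pi/5) + 3*exp(-4*I*pi/5) + 3*exp(4*I*pi/5))] = 5/5 = 1
  <chi_rho, chi_4> = (1/5)[1*(9)*conj(1) + 1*(3 + 2*exp(-2*I*pi/5) + exp(-4*I*pi/5) + 3*exp(2*I*pi/5))*conj(exp(-2*I*pi/5)) + 1*(3 + 2*exp(-4*I*pi/5) + exp(2*I*pi/5) + 3*exp(4*I*pi/5))*conj(exp(-4*I*pi/5)) + 1*(3 + 3*exp(-4*I*pi/5) + exp(-2*I*pi/5) + 2*exp(4*I*pi/5))*conj(exp(4*I*pi/5)) + 1*(3 + 3*exp(-2*I*pi/5) + exp(4*I*pi/5) + 2*exp(2*I*pi/5))*conj(exp(2*I*pi/5))]
      = (1/5)[(9) + (2 + exp(-2*I*pi/5) + 3*exp(4*I*pi/5) + 3*exp(2*I*pi/5)) + (2 + 3*exp(-2*I*pi/5) + exp(-4*I*pi/5) + 3*exp(4*I*pi/5)) + (2 + 3*exp(-4*I*pi/5) + exp(4*I*pi/5) + 3*exp(2*I*pi/5)) + (2 + 3*exp(-2*I*pi/5) + 3*exp(-4*I*pi/5) + exp(2*I*pi/5))] = 10/5 = 2
(Exp terms are combined using exp(i*s)*conj(exp(i*t)) = exp(i*(s-t)), and sums of them are collapsed using the identity that for every m > 1 the m distinct m-th roots of unity sum to 0, e.g. 1 + exp(2*I*pi/3) + exp(-2*I*pi/3) = 0.)
Dimension check: dim(rho) = sum (mult * dim) = 3*1 + 3*1 + 0*1 + 1*1 + 2*1 = 9 = chi_rho(e) = 9.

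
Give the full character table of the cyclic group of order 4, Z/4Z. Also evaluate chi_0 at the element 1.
Character table of Z/4Z (irreps indexed chi_0,...,chi_3 with chi_k(m) = zeta_4^(k*m), zeta_4 = exp(2*pi*i/4)):
  irrep \ class  {0} (size 1)  {1} (size 1)  {2} (size 1)  {3} (size 1)
  chi_0          1             1             1             1           
  chi_1          1             I             -1            -I          
  chi_2          1             -1            1             -1          
  chi_3          1             -I            -1            I           

Spot check: chi_0(1) = zeta_4^(0*1) = zeta_4^0 = 1.

Argument: Z/4Z is abelian, so all 4 irreducible complex representations are 1-dimensional. They are given by chi_k(m) = zeta_4^(k*m) for k = 0,...,3. Row orthogonality: sum_m chi_k(m) conj(chi_l(m)) = 4 * [k = l].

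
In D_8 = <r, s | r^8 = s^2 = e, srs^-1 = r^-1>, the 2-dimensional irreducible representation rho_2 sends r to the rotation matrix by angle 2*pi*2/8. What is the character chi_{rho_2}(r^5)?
chi_{rho_2}(r^5) = 2*cos(2*pi*2*5/8) = 0

Argument: rho_2(r^5) is rotation by angle 2*pi*2*5/8, whose trace is 2*cos(2*pi*2*5/8) = 0.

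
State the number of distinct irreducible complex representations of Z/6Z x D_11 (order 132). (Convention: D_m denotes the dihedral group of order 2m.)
42

Proof sketch: The number of irreducible complex representations of a finite group equals its number of conjugacy classes. For a direct product, #classes(G x H) = #classes(G) * #classes(H). Z/6Z has 6 classes (abelian), D_11 has 7 classes, so 6 * 7 = 42, so Z/6Z x D_11 (order 132) has exactly 42 irreducible complex representations.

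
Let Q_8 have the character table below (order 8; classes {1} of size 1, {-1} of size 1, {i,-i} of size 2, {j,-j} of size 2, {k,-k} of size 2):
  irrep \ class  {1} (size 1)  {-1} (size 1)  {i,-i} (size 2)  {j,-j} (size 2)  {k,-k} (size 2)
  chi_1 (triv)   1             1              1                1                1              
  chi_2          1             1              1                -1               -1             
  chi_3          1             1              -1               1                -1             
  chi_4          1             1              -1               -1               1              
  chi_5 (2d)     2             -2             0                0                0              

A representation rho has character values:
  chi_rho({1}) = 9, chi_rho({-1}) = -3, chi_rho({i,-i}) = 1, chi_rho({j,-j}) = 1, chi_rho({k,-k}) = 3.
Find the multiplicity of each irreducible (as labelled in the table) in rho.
Multiplicities: chi_1: 2, chi_2: 0, chi_3: 0, chi_4: 1, chi_5: 3.

Details: Use <chi_rho, chi> = (1/|G|) sum_C |C| * chi_rho(C) * conj(chi(C)) with |G| = 8 for each irreducible chi in the table:
  <chi_rho, chi_1> = (1/8)[1*(9)*conj(1) + 1*(-3)*conj(1) + 2*(1)*conj(1) + 2*(1)*conj(1) + 2*(3)*conj(1)]
      = (1/8)[(9) + (-3) + (2) + (2) + (6)] = 16/8 = 2
  <chi_rho, chi_2> = (1/8)[1*(9)*conj(1) + 1*(-3)*conj(1) + 2*(1)*conj(1) + 2*(1)*conj(-1) + 2*(3)*conj(-1)]
      = (1/8)[(9) + (-3) + (2) + (-2) + (-6)] = 0/8 = 0
  <chi_rho, chi_3> = (1/8)[1*(9)*conj(1) + 1*(-3)*conj(1) + 2*(1)*conj(-1) + 2*(1)*conj(1) + 2*(3)*conj(-1)]
      = (1/8)[(9) + (-3) + (-2) + (2) + (-6)] = 0/8 = 0
  <chi_rho, chi_4> = (1/8)[1*(9)*conj(1) + 1*(-3)*conj(1) + 2*(1)*conj(-1) + 2*(1)*conj(-1) + 2*(3)*conj(1)]
      = (1/8)[(9) + (-3) + (-2) + (-2) + (6)] = 8/8 = 1
  <chi_rho, chi_5> = (1/8)[1*(9)*conj(2) + 1*(-3)*conj(-2) + 2*(1)*conj(0) + 2*(1)*conj(0) + 2*(3)*conj(0)]
      = (1/8)[(18) + (6) + (0) + (0) + (0)] = 24/8 = 3
Dimension check: dim(rho) = sum (mult * dim) = 2*1 + 0*1 + 0*1 + 1*1 + 3*2 = 9 = chi_rho(e) = 9.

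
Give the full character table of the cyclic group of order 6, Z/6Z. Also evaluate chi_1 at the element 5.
Character table of Z/6Z (irreps indexed chi_0,...,chi_5 with chi_k(m) = zeta_6^(k*m), zeta_6 = exp(2*pi*i/6)):
  irrep \ class  {0} (size 1)  {1} (size 1)    {2} (size 1)    {3} (size 1)  {4} (size 1)    {5} (size 1)  
  chi_0          1             1               1               1             1               1             
  chi_1          1             exp(I*pi/3)     exp(2*I*pi/3)   -1            exp(-2*I*pi/3)  exp(-I*pi/3)  
  chi_2          1             exp(2*I*pi/3)   exp(-2*I*pi/3)  1             exp(2*I*pi/3)   exp(-2*I*pi/3)
  chi_3          1             -1              1               -1            1               -1            
  chi_4          1             exp(-2*I*pi/3)  exp(2*I*pi/3)   1             exp(-2*I*pi/3)  exp(2*I*pi/3) 
  chi_5          1             exp(-I*pi/3)    exp(-2*I*pi/3)  -1            exp(2*I*pi/3)   exp(I*pi/3)   

Spot check: chi_1(5) = zeta_6^(1*5) = zeta_6^5 = exp(-I*pi/3).

Z/6Z is abelian, so all 6 irreducible complex representations are 1-dimensional. They are given by chi_k(m) = zeta_6^(k*m) for k = 0,...,5. Row orthogonality: sum_m chi_k(m) conj(chi_l(m)) = 6 * [k = l].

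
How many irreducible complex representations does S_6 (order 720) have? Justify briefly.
11

The number of irreducible complex representations of a finite group equals its number of conjugacy classes. Conjugacy classes in S_6 correspond to cycle types, i.e. partitions of 6; there are p(6) = 11 of them, so S_6 (order 720) has exactly 11 irreducible complex representations.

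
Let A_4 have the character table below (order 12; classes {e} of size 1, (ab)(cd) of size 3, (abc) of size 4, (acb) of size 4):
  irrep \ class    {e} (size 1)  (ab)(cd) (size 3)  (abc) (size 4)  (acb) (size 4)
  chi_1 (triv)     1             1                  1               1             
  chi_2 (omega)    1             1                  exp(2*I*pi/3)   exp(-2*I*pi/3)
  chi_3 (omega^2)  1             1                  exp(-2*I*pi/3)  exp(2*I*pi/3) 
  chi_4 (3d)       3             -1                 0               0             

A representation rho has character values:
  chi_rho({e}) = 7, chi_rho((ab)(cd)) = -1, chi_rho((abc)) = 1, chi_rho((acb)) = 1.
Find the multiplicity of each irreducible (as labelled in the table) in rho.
Multiplicities: chi_1: 1, chi_2: 0, chi_3: 0, chi_4: 2.

Proof sketch: Use <chi_rho, chi> = (1/|G|) sum_C |C| * chi_rho(C) * conj(chi(C)) with |G| = 12 for each irreducible chi in the table:
  <chi_rho, chi_1> = (1/12)[1*(7)*conj(1) + 3*(-1)*conj(1) + 4*(1)*conj(1) + 4*(1)*conj(1)]
      = (1/12)[(7) + (-3) + (4) + (4)] = 12/12 = 1
  <chi_rho, chi_2> = (1/12)[1*(7)*conj(1) + 3*(-1)*conj(1) + 4*(1)*conj(exp(2*I*pi/3)) + 4*(1)*conj(exp(-2*I*pi/3))]
      = (1/12)[(7) + (-3) + (4*exp(-2*I*pi/3)) + (4*exp(2*I*pi/3))] = 0/12 = 0
  <chi_rho, chi_3> = (1/12)[1*(7)*conj(1) + 3*(-1)*conj(1) + 4*(1)*conj(exp(-2*I*pi/3)) + 4*(1)*conj(exp(2*I*pi/3))]
      = (1/12)[(7) + (-3) + (4*exp(2*I*pi/3)) + (4*exp(-2*I*pi/3))] = 0/12 = 0
  <chi_rho, chi_4> = (1/12)[1*(7)*conj(3) + 3*(-1)*conj(-1) + 4*(1)*conj(0) + 4*(1)*conj(0)]
      = (1/12)[(21) + (3) + (0) + (0)] = 24/12 = 2
(Exp terms are combined using exp(i*s)*conj(exp(i*t)) = exp(i*(s-t)), and sums of them are collapsed using the identity that for every m > 1 the m distinct m-th roots of unity sum to 0, e.g. 1 + exp(2*I*pi/3) + exp(-2*I*pi/3) = 0.)
Dimension check: dim(rho) = sum (mult * dim) = 1*1 + 0*1 + 0*1 + 2*3 = 7 = chi_rho(e) = 7.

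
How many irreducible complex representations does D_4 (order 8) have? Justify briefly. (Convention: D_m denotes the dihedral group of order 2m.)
5

The number of irreducible complex representations of a finite group equals its number of conjugacy classes. D_4 has 5 conjugacy classes (n/2 + 3 for n even), so D_4 (order 8) has exactly 5 irreducible complex representations.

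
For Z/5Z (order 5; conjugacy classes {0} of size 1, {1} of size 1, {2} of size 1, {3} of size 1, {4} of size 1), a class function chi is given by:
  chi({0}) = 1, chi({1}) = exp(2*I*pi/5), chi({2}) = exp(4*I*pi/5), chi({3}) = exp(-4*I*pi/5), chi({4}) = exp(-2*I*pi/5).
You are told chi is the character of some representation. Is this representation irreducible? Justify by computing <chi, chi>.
Irreducible: <chi, chi> = 1.

Explanation: <chi, chi> = (1/|G|) sum_C |C| * |chi(C)|^2 = (1/5)[1*|1|^2 + 1*|exp(2*I*pi/5)|^2 + 1*|exp(4*I*pi/5)|^2 + 1*|exp(-4*I*pi/5)|^2 + 1*|exp(-2*I*pi/5)|^2]
  = (1/5)[(1) + (1) + (1) + (1) + (1)] = 5/5 = 1.
(Exp terms are combined using exp(i*s)*conj(exp(i*t)) = exp(i*(s-t)), and sums of them are collapsed using the identity that for every m > 1 the m distinct m-th roots of unity sum to 0, e.g. 1 + exp(2*I*pi/3) + exp(-2*I*pi/3) = 0.)
A character is irreducible iff <chi, chi> = 1, so this representation is irreducible.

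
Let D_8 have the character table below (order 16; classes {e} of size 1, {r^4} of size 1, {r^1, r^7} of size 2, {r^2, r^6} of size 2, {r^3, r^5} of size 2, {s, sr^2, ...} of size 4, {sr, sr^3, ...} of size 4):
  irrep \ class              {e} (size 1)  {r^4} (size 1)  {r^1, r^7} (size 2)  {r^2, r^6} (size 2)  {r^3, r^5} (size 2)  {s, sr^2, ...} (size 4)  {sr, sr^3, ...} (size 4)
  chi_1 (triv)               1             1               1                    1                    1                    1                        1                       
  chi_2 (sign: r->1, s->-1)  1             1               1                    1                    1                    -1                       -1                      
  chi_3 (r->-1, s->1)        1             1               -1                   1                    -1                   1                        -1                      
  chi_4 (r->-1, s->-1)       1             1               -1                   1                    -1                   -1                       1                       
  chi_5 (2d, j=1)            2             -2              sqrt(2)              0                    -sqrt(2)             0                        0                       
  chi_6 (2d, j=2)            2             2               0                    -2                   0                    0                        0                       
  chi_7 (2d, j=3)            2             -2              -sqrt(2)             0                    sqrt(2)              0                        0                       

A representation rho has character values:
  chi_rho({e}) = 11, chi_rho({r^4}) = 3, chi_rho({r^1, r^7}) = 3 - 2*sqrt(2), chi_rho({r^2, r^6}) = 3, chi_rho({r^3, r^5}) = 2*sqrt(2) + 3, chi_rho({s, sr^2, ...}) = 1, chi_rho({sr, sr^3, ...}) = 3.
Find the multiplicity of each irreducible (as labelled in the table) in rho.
Multiplicities: chi_1: 3, chi_2: 1, chi_3: 0, chi_4: 1, chi_5: 0, chi_6: 1, chi_7: 2.

Reasoning: Use <chi_rho, chi> = (1/|G|) sum_C |C| * chi_rho(C) * conj(chi(C)) with |G| = 16 for each irreducible chi in the table:
  <chi_rho, chi_1> = (1/16)[1*(11)*conj(1) + 1*(3)*conj(1) + 2*(3 - 2*sqrt(2))*conj(1) + 2*(3)*conj(1) + 2*(2*sqrt(2) + 3)*conj(1) + 4*(1)*conj(1) + 4*(3)*conj(1)]
      = (1/16)[(11) + (3) + (6 - 4*sqrt(2)) + (6) + (4*sqrt(2) + 6) + (4) + (12)] = 48/16 = 3
  <chi_rho, chi_2> = (1/16)[1*(11)*conj(1) + 1*(3)*conj(1) + 2*(3 - 2*sqrt(2))*conj(1) + 2*(3)*conj(1) + 2*(2*sqrt(2) + 3)*conj(1) + 4*(1)*conj(-1) + 4*(3)*conj(-1)]
      = (1/16)[(11) + (3) + (6 - 4*sqrt(2)) + (6) + (4*sqrt(2) + 6) + (-4) + (-12)] = 16/16 = 1
  <chi_rho, chi_3> = (1/16)[1*(11)*conj(1) + 1*(3)*conj(1) + 2*(3 - 2*sqrt(2))*conj(-1) + 2*(3)*conj(1) + 2*(2*sqrt(2) + 3)*conj(-1) + 4*(1)*conj(1) + 4*(3)*conj(-1)]
      = (1/16)[(11) + (3) + (-6 + 4*sqrt(2)) + (6) + (-6 - 4*sqrt(2)) + (4) + (-12)] = 0/16 = 0
  <chi_rho, chi_4> = (1/16)[1*(11)*conj(1) + 1*(3)*conj(1) + 2*(3 - 2*sqrt(2))*conj(-1) + 2*(3)*conj(1) + 2*(2*sqrt(2) + 3)*conj(-1) + 4*(1)*conj(-1) + 4*(3)*conj(1)]
      = (1/16)[(11) + (3) + (-6 + 4*sqrt(2)) + (6) + (-6 - 4*sqrt(2)) + (-4) + (12)] = 16/16 = 1
  <chi_rho, chi_5> = (1/16)[1*(11)*conj(2) + 1*(3)*conj(-2) + 2*(3 - 2*sqrt(2))*conj(sqrt(2)) + 2*(3)*conj(0) + 2*(2*sqrt(2) + 3)*conj(-sqrt(2)) + 4*(1)*conj(0) + 4*(3)*conj(0)]
      = (1/16)[(22) + (-6) + (-8 + 6*sqrt(2)) + (0) + (-6*sqrt(2) - 8) + (0) + (0)] = 0/16 = 0
  <chi_rho, chi_6> = (1/16)[1*(11)*conj(2) + 1*(3)*conj(2) + 2*(3 - 2*sqrt(2))*conj(0) + 2*(3)*conj(-2) + 2*(2*sqrt(2) + 3)*conj(0) + 4*(1)*conj(0) + 4*(3)*conj(0)]
      = (1/16)[(22) + (6) + (0) + (-12) + (0) + (0) + (0)] = 16/16 = 1
  <chi_rho, chi_7> = (1/16)[1*(11)*conj(2) + 1*(3)*conj(-2) + 2*(3 - 2*sqrt(2))*conj(-sqrt(2)) + 2*(3)*conj(0) + 2*(2*sqrt(2) + 3)*conj(sqrt(2)) + 4*(1)*conj(0) + 4*(3)*conj(0)]
      = (1/16)[(22) + (-6) + (8 - 6*sqrt(2)) + (0) + (8 + 6*sqrt(2)) + (0) + (0)] = 32/16 = 2
Dimension check: dim(rho) = sum (mult * dim) = 3*1 + 1*1 + 0*1 + 1*1 + 0*2 + 1*2 + 2*2 = 11 = chi_rho(e) = 11.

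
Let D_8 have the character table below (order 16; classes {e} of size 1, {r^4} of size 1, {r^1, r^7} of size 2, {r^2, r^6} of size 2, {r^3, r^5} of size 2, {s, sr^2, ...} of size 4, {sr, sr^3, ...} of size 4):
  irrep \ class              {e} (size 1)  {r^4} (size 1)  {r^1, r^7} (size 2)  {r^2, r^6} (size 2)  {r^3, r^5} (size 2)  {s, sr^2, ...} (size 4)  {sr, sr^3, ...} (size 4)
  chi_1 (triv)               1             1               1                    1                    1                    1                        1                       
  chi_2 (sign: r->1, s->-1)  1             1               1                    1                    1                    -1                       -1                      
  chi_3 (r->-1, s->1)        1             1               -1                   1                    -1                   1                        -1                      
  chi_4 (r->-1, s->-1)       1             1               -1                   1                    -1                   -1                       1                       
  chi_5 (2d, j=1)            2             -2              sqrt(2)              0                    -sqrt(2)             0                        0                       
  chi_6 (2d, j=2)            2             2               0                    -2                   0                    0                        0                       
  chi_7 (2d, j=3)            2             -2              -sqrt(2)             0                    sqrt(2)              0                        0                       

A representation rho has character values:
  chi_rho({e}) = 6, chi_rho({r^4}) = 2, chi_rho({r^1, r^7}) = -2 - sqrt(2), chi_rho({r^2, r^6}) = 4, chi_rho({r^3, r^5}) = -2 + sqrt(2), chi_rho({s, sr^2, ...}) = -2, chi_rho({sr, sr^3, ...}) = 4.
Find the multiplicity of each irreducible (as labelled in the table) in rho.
Multiplicities: chi_1: 1, chi_2: 0, chi_3: 0, chi_4: 3, chi_5: 0, chi_6: 0, chi_7: 1.

Argument: Use <chi_rho, chi> = (1/|G|) sum_C |C| * chi_rho(C) * conj(chi(C)) with |G| = 16 for each irreducible chi in the table:
  <chi_rho, chi_1> = (1/16)[1*(6)*conj(1) + 1*(2)*conj(1) + 2*(-2 - sqrt(2))*conj(1) + 2*(4)*conj(1) + 2*(-2 + sqrt(2))*conj(1) + 4*(-2)*conj(1) + 4*(4)*conj(1)]
      = (1/16)[(6) + (2) + (-4 - 2*sqrt(2)) + (8) + (-4 + 2*sqrt(2)) + (-8) + (16)] = 16/16 = 1
  <chi_rho, chi_2> = (1/16)[1*(6)*conj(1) + 1*(2)*conj(1) + 2*(-2 - sqrt(2))*conj(1) + 2*(4)*conj(1) + 2*(-2 + sqrt(2))*conj(1) + 4*(-2)*conj(-1) + 4*(4)*conj(-1)]
      = (1/16)[(6) + (2) + (-4 - 2*sqrt(2)) + (8) + (-4 + 2*sqrt(2)) + (8) + (-16)] = 0/16 = 0
  <chi_rho, chi_3> = (1/16)[1*(6)*conj(1) + 1*(2)*conj(1) + 2*(-2 - sqrt(2))*conj(-1) + 2*(4)*conj(1) + 2*(-2 + sqrt(2))*conj(-1) + 4*(-2)*conj(1) + 4*(4)*conj(-1)]
      = (1/16)[(6) + (2) + (2*sqrt(2) + 4) + (8) + (4 - 2*sqrt(2)) + (-8) + (-16)] = 0/16 = 0
  <chi_rho, chi_4> = (1/16)[1*(6)*conj(1) + 1*(2)*conj(1) + 2*(-2 - sqrt(2))*conj(-1) + 2*(4)*conj(1) + 2*(-2 + sqrt(2))*conj(-1) + 4*(-2)*conj(-1) + 4*(4)*conj(1)]
      = (1/16)[(6) + (2) + (2*sqrt(2) + 4) + (8) + (4 - 2*sqrt(2)) + (8) + (16)] = 48/16 = 3
  <chi_rho, chi_5> = (1/16)[1*(6)*conj(2) + 1*(2)*conj(-2) + 2*(-2 - sqrt(2))*conj(sqrt(2)) + 2*(4)*conj(0) + 2*(-2 + sqrt(2))*conj(-sqrt(2)) + 4*(-2)*conj(0) + 4*(4)*conj(0)]
      = (1/16)[(12) + (-4) + (-4*sqrt(2) - 4) + (0) + (-4 + 4*sqrt(2)) + (0) + (0)] = 0/16 = 0
  <chi_rho, chi_6> = (1/16)[1*(6)*conj(2) + 1*(2)*conj(2) + 2*(-2 - sqrt(2))*conj(0) + 2*(4)*conj(-2) + 2*(-2 + sqrt(2))*conj(0) + 4*(-2)*conj(0) + 4*(4)*conj(0)]
      = (1/16)[(12) + (4) + (0) + (-16) + (0) + (0) + (0)] = 0/16 = 0
  <chi_rho, chi_7> = (1/16)[1*(6)*conj(2) + 1*(2)*conj(-2) + 2*(-2 - sqrt(2))*conj(-sqrt(2)) + 2*(4)*conj(0) + 2*(-2 + sqrt(2))*conj(sqrt(2)) + 4*(-2)*conj(0) + 4*(4)*conj(0)]
      = (1/16)[(12) + (-4) + (4 + 4*sqrt(2)) + (0) + (4 - 4*sqrt(2)) + (0) + (0)] = 16/16 = 1
Dimension check: dim(rho) = sum (mult * dim) = 1*1 + 0*1 + 0*1 + 3*1 + 0*2 + 0*2 + 1*2 = 6 = chi_rho(e) = 6.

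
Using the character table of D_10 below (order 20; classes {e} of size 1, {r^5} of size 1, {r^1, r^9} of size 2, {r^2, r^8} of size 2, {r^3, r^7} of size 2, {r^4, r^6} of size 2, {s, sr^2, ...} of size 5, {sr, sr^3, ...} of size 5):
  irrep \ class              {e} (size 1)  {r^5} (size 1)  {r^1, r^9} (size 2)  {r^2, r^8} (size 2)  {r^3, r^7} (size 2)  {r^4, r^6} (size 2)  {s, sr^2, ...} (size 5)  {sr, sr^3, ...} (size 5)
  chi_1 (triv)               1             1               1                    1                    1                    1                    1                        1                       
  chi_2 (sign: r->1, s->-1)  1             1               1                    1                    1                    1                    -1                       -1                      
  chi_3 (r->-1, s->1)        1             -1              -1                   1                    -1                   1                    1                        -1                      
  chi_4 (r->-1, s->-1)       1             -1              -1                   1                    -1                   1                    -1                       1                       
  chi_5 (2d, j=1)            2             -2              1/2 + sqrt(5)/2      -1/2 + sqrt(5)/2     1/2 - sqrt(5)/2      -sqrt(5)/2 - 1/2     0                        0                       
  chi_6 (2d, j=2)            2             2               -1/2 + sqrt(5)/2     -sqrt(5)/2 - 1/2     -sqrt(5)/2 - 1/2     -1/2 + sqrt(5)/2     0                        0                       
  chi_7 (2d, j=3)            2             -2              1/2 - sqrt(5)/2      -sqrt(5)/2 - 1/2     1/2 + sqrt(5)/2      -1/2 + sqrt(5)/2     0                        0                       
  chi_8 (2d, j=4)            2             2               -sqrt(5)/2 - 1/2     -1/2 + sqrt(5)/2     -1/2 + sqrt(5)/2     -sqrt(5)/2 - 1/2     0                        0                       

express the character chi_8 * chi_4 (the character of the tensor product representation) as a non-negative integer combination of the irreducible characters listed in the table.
chi_8 tensor chi_4 = chi_5 (all other irreducibles have multiplicity 0).

Solution. The character of a tensor product is the pointwise product (chi_8 * chi_4)(C) = chi_8(C) * chi_4(C):
  {e}: (2)*(1), {r^5}: (2)*(-1), {r^1, r^9}: (-sqrt(5)/2 - 1/2)*(-1), {r^2, r^8}: (-1/2 + sqrt(5)/2)*(1), {r^3, r^7}: (-1/2 + sqrt(5)/2)*(-1), {r^4, r^6}: (-sqrt(5)/2 - 1/2)*(1), {s, sr^2, ...}: (0)*(-1), {sr, sr^3, ...}: (0)*(1)
so (chi_8 * chi_4) takes values
  {e} -> 2, {r^5} -> -2, {r^1, r^9} -> 1/2 + sqrt(5)/2, {r^2, r^8} -> -1/2 + sqrt(5)/2, {r^3, r^7} -> 1/2 - sqrt(5)/2, {r^4, r^6} -> -sqrt(5)/2 - 1/2, {s, sr^2, ...} -> 0, {sr, sr^3, ...} -> 0.
Now take the inner product of this character with each irreducible chi from the table, <chi_8*chi_4, chi> = (1/20) sum_C |C| (chi_8*chi_4)(C) conj(chi(C)):
  <chi_8*chi_4, chi_1> = (1/20)[1*(2)*conj(1) + 1*(-2)*conj(1) + 2*(1/2 + sqrt(5)/2)*conj(1) + 2*(-1/2 + sqrt(5)/2)*conj(1) + 2*(1/2 - sqrt(5)/2)*conj(1) + 2*(-sqrt(5)/2 - 1/2)*conj(1) + 5*(0)*conj(1) + 5*(0)*conj(1)]
      = (1/20)[(2) + (-2) + (1 + sqrt(5)) + (-1 + sqrt(5)) + (1 - sqrt(5)) + (-sqrt(5) - 1) + (0) + (0)] = 0/20 = 0
  <chi_8*chi_4, chi_2> = (1/20)[1*(2)*conj(1) + 1*(-2)*conj(1) + 2*(1/2 + sqrt(5)/2)*conj(1) + 2*(-1/2 + sqrt(5)/2)*conj(1) + 2*(1/2 - sqrt(5)/2)*conj(1) + 2*(-sqrt(5)/2 - 1/2)*conj(1) + 5*(0)*conj(-1) + 5*(0)*conj(-1)]
      = (1/20)[(2) + (-2) + (1 + sqrt(5)) + (-1 + sqrt(5)) + (1 - sqrt(5)) + (-sqrt(5) - 1) + (0) + (0)] = 0/20 = 0
  <chi_8*chi_4, chi_3> = (1/20)[1*(2)*conj(1) + 1*(-2)*conj(-1) + 2*(1/2 + sqrt(5)/2)*conj(-1) + 2*(-1/2 + sqrt(5)/2)*conj(1) + 2*(1/2 - sqrt(5)/2)*conj(-1) + 2*(-sqrt(5)/2 - 1/2)*conj(1) + 5*(0)*conj(1) + 5*(0)*conj(-1)]
      = (1/20)[(2) + (2) + (-sqrt(5) - 1) + (-1 + sqrt(5)) + (-1 + sqrt(5)) + (-sqrt(5) - 1) + (0) + (0)] = 0/20 = 0
  <chi_8*chi_4, chi_4> = (1/20)[1*(2)*conj(1) + 1*(-2)*conj(-1) + 2*(1/2 + sqrt(5)/2)*conj(-1) + 2*(-1/2 + sqrt(5)/2)*conj(1) + 2*(1/2 - sqrt(5)/2)*conj(-1) + 2*(-sqrt(5)/2 - 1/2)*conj(1) + 5*(0)*conj(-1) + 5*(0)*conj(1)]
      = (1/20)[(2) + (2) + (-sqrt(5) - 1) + (-1 + sqrt(5)) + (-1 + sqrt(5)) + (-sqrt(5) - 1) + (0) + (0)] = 0/20 = 0
  <chi_8*chi_4, chi_5> = (1/20)[1*(2)*conj(2) + 1*(-2)*conj(-2) + 2*(1/2 + sqrt(5)/2)*conj(1/2 + sqrt(5)/2) + 2*(-1/2 + sqrt(5)/2)*conj(-1/2 + sqrt(5)/2) + 2*(1/2 - sqrt(5)/2)*conj(1/2 - sqrt(5)/2) + 2*(-sqrt(5)/2 - 1/2)*conj(-sqrt(5)/2 - 1/2) + 5*(0)*conj(0) + 5*(0)*conj(0)]
      = (1/20)[(4) + (4) + (sqrt(5) + 3) + (3 - sqrt(5)) + (3 - sqrt(5)) + (sqrt(5) + 3) + (0) + (0)] = 20/20 = 1
  <chi_8*chi_4, chi_6> = (1/20)[1*(2)*conj(2) + 1*(-2)*conj(2) + 2*(1/2 + sqrt(5)/2)*conj(-1/2 + sqrt(5)/2) + 2*(-1/2 + sqrt(5)/2)*conj(-sqrt(5)/2 - 1/2) + 2*(1/2 - sqrt(5)/2)*conj(-sqrt(5)/2 - 1/2) + 2*(-sqrt(5)/2 - 1/2)*conj(-1/2 + sqrt(5)/2) + 5*(0)*conj(0) + 5*(0)*conj(0)]
      = (1/20)[(4) + (-4) + (2) + (-2) + (2) + (-2) + (0) + (0)] = 0/20 = 0
  <chi_8*chi_4, chi_7> = (1/20)[1*(2)*conj(2) + 1*(-2)*conj(-2) + 2*(1/2 + sqrt(5)/2)*conj(1/2 - sqrt(5)/2) + 2*(-1/2 + sqrt(5)/2)*conj(-sqrt(5)/2 - 1/2) + 2*(1/2 - sqrt(5)/2)*conj(1/2 + sqrt(5)/2) + 2*(-sqrt(5)/2 - 1/2)*conj(-1/2 + sqrt(5)/2) + 5*(0)*conj(0) + 5*(0)*conj(0)]
      = (1/20)[(4) + (4) + (-2) + (-2) + (-2) + (-2) + (0) + (0)] = 0/20 = 0
  <chi_8*chi_4, chi_8> = (1/20)[1*(2)*conj(2) + 1*(-2)*conj(2) + 2*(1/2 + sqrt(5)/2)*conj(-sqrt(5)/2 - 1/2) + 2*(-1/2 + sqrt(5)/2)*conj(-1/2 + sqrt(5)/2) + 2*(1/2 - sqrt(5)/2)*conj(-1/2 + sqrt(5)/2) + 2*(-sqrt(5)/2 - 1/2)*conj(-sqrt(5)/2 - 1/2) + 5*(0)*conj(0) + 5*(0)*conj(0)]
      = (1/20)[(4) + (-4) + (-3 - sqrt(5)) + (3 - sqrt(5)) + (-3 + sqrt(5)) + (sqrt(5) + 3) + (0) + (0)] = 0/20 = 0
Hence the multiplicities are chi_5: 1. Dimension check: dim(chi_8)*dim(chi_4) = 2*1 = 2 and sum (mult * dim) = 1*2 = 2.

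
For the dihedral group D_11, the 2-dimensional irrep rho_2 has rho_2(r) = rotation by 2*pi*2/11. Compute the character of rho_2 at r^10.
chi_{rho_2}(r^10) = 2*cos(2*pi*2*10/11) = 2*cos(4*pi/11)

Explanation: rho_2(r^10) is rotation by angle 2*pi*2*10/11, whose trace is 2*cos(2*pi*2*10/11) = 2*cos(4*pi/11).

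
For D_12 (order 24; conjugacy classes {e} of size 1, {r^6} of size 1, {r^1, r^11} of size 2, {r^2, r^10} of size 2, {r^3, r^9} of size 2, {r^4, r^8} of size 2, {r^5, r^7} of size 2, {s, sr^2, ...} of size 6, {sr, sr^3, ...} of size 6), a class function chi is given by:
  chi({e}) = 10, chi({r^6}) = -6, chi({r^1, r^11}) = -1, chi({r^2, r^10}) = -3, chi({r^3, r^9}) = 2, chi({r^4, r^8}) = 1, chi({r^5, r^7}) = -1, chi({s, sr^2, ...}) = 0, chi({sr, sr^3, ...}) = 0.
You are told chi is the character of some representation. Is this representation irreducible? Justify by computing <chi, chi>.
Not irreducible (reducible): <chi, chi> = 7 > 1.

Why: <chi, chi> = (1/|G|) sum_C |C| * |chi(C)|^2 = (1/24)[1*|10|^2 + 1*|-6|^2 + 2*|-1|^2 + 2*|-3|^2 + 2*|2|^2 + 2*|1|^2 + 2*|-1|^2 + 6*|0|^2 + 6*|0|^2]
  = (1/24)[(100) + (36) + (2) + (18) + (8) + (2) + (2) + (0) + (0)] = 168/24 = 7.
A character is irreducible iff <chi, chi> = 1, so this representation is reducible.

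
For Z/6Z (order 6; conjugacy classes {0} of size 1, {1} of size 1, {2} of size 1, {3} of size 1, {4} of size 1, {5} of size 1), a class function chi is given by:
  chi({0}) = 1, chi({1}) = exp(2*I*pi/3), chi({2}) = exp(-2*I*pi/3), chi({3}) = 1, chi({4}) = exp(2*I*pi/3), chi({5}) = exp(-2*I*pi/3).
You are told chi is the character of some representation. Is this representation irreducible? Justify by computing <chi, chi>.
Irreducible: <chi, chi> = 1.

Solution. <chi, chi> = (1/|G|) sum_C |C| * |chi(C)|^2 = (1/6)[1*|1|^2 + 1*|exp(2*I*pi/3)|^2 + 1*|exp(-2*I*pi/3)|^2 + 1*|1|^2 + 1*|exp(2*I*pi/3)|^2 + 1*|exp(-2*I*pi/3)|^2]
  = (1/6)[(1) + (1) + (1) + (1) + (1) + (1)] = 6/6 = 1.
(Exp terms are combined using exp(i*s)*conj(exp(i*t)) = exp(i*(s-t)), and sums of them are collapsed using the identity that for every m > 1 the m distinct m-th roots of unity sum to 0, e.g. 1 + exp(2*I*pi/3) + exp(-2*I*pi/3) = 0.)
A character is irreducible iff <chi, chi> = 1, so this representation is irreducible.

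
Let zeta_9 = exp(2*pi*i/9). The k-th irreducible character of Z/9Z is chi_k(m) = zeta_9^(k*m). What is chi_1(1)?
chi_1(1) = zeta_9^1 = exp(2*I*pi/9)

Why: chi_1(1) = zeta_9^(1*1) = zeta_9^1. Since zeta_9^9 = 1, this equals zeta_9^1 = exp(2*pi*i*1/9) = exp(2*I*pi/9).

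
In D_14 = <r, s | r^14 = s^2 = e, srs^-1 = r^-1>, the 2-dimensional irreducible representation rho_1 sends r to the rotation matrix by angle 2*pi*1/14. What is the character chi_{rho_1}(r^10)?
chi_{rho_1}(r^10) = 2*cos(2*pi*1*10/14) = -2*cos(3*pi/7)

Details: rho_1(r^10) is rotation by angle 2*pi*1*10/14, whose trace is 2*cos(2*pi*1*10/14) = -2*cos(3*pi/7).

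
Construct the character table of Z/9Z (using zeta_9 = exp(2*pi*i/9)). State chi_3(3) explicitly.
Character table of Z/9Z (irreps indexed chi_0,...,chi_8 with chi_k(m) = zeta_9^(k*m), zeta_9 = exp(2*pi*i/9)):
  irrep \ class  {0} (size 1)  {1} (size 1)    {2} (size 1)    {3} (size 1)    {4} (size 1)    {5} (size 1)    {6} (size 1)    {7} (size 1)    {8} (size 1)  
  chi_0          1             1               1               1               1               1               1               1               1             
  chi_1          1             exp(2*I*pi/9)   exp(4*I*pi/9)   exp(2*I*pi/3)   exp(8*I*pi/9)   exp(-8*I*pi/9)  exp(-2*I*pi/3)  exp(-4*I*pi/9)  exp(-2*I*pi/9)
  chi_2          1             exp(4*I*pi/9)   exp(8*I*pi/9)   exp(-2*I*pi/3)  exp(-2*I*pi/9)  exp(2*I*pi/9)   exp(2*I*pi/3)   exp(-8*I*pi/9)  exp(-4*I*pi/9)
  chi_3          1             exp(2*I*pi/3)   exp(-2*I*pi/3)  1               exp(2*I*pi/3)   exp(-2*I*pi/3)  1               exp(2*I*pi/3)   exp(-2*I*pi/3)
  chi_4          1             exp(8*I*pi/9)   exp(-2*I*pi/9)  exp(2*I*pi/3)   exp(-4*I*pi/9)  exp(4*I*pi/9)   exp(-2*I*pi/3)  exp(2*I*pi/9)   exp(-8*I*pi/9)
  chi_5          1             exp(-8*I*pi/9)  exp(2*I*pi/9)   exp(-2*I*pi/3)  exp(4*I*pi/9)   exp(-4*I*pi/9)  exp(2*I*pi/3)   exp(-2*I*pi/9)  exp(8*I*pi/9) 
  chi_6          1             exp(-2*I*pi/3)  exp(2*I*pi/3)   1               exp(-2*I*pi/3)  exp(2*I*pi/3)   1               exp(-2*I*pi/3)  exp(2*I*pi/3) 
  chi_7          1             exp(-4*I*pi/9)  exp(-8*I*pi/9)  exp(2*I*pi/3)   exp(2*I*pi/9)   exp(-2*I*pi/9)  exp(-2*I*pi/3)  exp(8*I*pi/9)   exp(4*I*pi/9) 
  chi_8          1             exp(-2*I*pi/9)  exp(-4*I*pi/9)  exp(-2*I*pi/3)  exp(-8*I*pi/9)  exp(8*I*pi/9)   exp(2*I*pi/3)   exp(4*I*pi/9)   exp(2*I*pi/9) 

Spot check: chi_3(3) = zeta_9^(3*3) = zeta_9^9 = 1.

Proof sketch: Z/9Z is abelian, so all 9 irreducible complex representations are 1-dimensional. They are given by chi_k(m) = zeta_9^(k*m) for k = 0,...,8. Row orthogonality: sum_m chi_k(m) conj(chi_l(m)) = 9 * [k = l].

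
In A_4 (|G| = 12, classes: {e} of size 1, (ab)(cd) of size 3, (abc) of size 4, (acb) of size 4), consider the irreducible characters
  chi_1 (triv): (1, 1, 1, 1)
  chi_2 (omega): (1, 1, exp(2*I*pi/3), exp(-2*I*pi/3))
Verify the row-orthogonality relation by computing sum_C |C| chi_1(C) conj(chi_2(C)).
Sum = 0; so <chi_1, chi_2> = 0 (distinct irreducibles are orthogonal).

Solution. Compute term by term over conjugacy classes (|C| * chi_1(C) * conj(chi_2(C))):
  1*(1)*conj(1) + 3*(1)*conj(1) + 4*(1)*conj(exp(2*I*pi/3)) + 4*(1)*conj(exp(-2*I*pi/3))
  = (1) + (3) + (4*exp(-2*I*pi/3)) + (4*exp(2*I*pi/3))
  = 0.
(Exp terms are combined using exp(i*s)*conj(exp(i*t)) = exp(i*(s-t)), and sums of them are collapsed using the identity that for every m > 1 the m distinct m-th roots of unity sum to 0, e.g. 1 + exp(2*I*pi/3) + exp(-2*I*pi/3) = 0.)
Dividing by |G| = 12 gives 0/12 = 0, matching the row-orthogonality relation <chi_1, chi_2> = [chi_1 = chi_2].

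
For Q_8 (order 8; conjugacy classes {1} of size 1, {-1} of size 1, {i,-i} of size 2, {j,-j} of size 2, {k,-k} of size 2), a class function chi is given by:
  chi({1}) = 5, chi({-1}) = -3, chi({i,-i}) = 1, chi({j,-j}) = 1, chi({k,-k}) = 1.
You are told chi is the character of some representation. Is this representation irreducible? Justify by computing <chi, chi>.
Not irreducible (reducible): <chi, chi> = 5 > 1.

Explanation: <chi, chi> = (1/|G|) sum_C |C| * |chi(C)|^2 = (1/8)[1*|5|^2 + 1*|-3|^2 + 2*|1|^2 + 2*|1|^2 + 2*|1|^2]
  = (1/8)[(25) + (9) + (2) + (2) + (2)] = 40/8 = 5.
A character is irreducible iff <chi, chi> = 1, so this representation is reducible.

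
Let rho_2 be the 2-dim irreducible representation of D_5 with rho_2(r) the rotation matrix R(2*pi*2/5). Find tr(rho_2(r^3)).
chi_{rho_2}(r^3) = 2*cos(2*pi*2*3/5) = -1/2 + sqrt(5)/2

Proof sketch: rho_2(r^3) is rotation by angle 2*pi*2*3/5, whose trace is 2*cos(2*pi*2*3/5) = -1/2 + sqrt(5)/2.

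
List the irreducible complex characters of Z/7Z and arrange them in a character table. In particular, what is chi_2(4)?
Character table of Z/7Z (irreps indexed chi_0,...,chi_6 with chi_k(m) = zeta_7^(k*m), zeta_7 = exp(2*pi*i/7)):
  irrep \ class  {0} (size 1)  {1} (size 1)    {2} (size 1)    {3} (size 1)    {4} (size 1)    {5} (size 1)    {6} (size 1)  
  chi_0          1             1               1               1               1               1               1             
  chi_1          1             exp(2*I*pi/7)   exp(4*I*pi/7)   exp(6*I*pi/7)   exp(-6*I*pi/7)  exp(-4*I*pi/7)  exp(-2*I*pi/7)
  chi_2          1             exp(4*I*pi/7)   exp(-6*I*pi/7)  exp(-2*I*pi/7)  exp(2*I*pi/7)   exp(6*I*pi/7)   exp(-4*I*pi/7)
  chi_3          1             exp(6*I*pi/7)   exp(-2*I*pi/7)  exp(4*I*pi/7)   exp(-4*I*pi/7)  exp(2*I*pi/7)   exp(-6*I*pi/7)
  chi_4          1             exp(-6*I*pi/7)  exp(2*I*pi/7)   exp(-4*I*pi/7)  exp(4*I*pi/7)   exp(-2*I*pi/7)  exp(6*I*pi/7) 
  chi_5          1             exp(-4*I*pi/7)  exp(6*I*pi/7)   exp(2*I*pi/7)   exp(-2*I*pi/7)  exp(-6*I*pi/7)  exp(4*I*pi/7) 
  chi_6          1             exp(-2*I*pi/7)  exp(-4*I*pi/7)  exp(-6*I*pi/7)  exp(6*I*pi/7)   exp(4*I*pi/7)   exp(2*I*pi/7) 

Spot check: chi_2(4) = zeta_7^(2*4) = zeta_7^8 = exp(2*I*pi/7).

Explanation: Z/7Z is abelian, so all 7 irreducible complex representations are 1-dimensional. They are given by chi_k(m) = zeta_7^(k*m) for k = 0,...,6. Row orthogonality: sum_m chi_k(m) conj(chi_l(m)) = 7 * [k = l].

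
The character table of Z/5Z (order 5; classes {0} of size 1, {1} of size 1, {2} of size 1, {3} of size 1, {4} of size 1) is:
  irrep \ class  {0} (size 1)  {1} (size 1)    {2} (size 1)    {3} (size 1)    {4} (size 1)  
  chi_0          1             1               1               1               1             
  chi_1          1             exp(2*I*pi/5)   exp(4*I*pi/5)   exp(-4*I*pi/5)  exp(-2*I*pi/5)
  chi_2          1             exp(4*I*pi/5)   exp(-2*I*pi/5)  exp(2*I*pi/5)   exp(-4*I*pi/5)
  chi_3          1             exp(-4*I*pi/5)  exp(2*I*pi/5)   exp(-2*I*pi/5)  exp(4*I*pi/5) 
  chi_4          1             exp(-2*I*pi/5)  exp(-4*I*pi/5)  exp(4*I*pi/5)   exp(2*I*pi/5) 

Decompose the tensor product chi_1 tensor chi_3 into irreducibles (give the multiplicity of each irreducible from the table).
chi_1 tensor chi_3 = chi_4 (all other irreducibles have multiplicity 0).

The character of a tensor product is the pointwise product (chi_1 * chi_3)(C) = chi_1(C) * chi_3(C):
  {0}: (1)*(1), {1}: (exp(2*I*pi/5))*(exp(-4*I*pi/5)), {2}: (exp(4*I*pi/5))*(exp(2*I*pi/5)), {3}: (exp(-4*I*pi/5))*(exp(-2*I*pi/5)), {4}: (exp(-2*I*pi/5))*(exp(4*I*pi/5))
so (chi_1 * chi_3) takes values
  {0} -> 1, {1} -> exp(-2*I*pi/5), {2} -> exp(-4*I*pi/5), {3} -> exp(4*I*pi/5), {4} -> exp(2*I*pi/5).
Now take the inner product of this character with each irreducible chi from the table, <chi_1*chi_3, chi> = (1/5) sum_C |C| (chi_1*chi_3)(C) conj(chi(C)):
  <chi_1*chi_3, chi_0> = (1/5)[1*(1)*conj(1) + 1*(exp(-2*I*pi/5))*conj(1) + 1*(exp(-4*I*pi/5))*conj(1) + 1*(exp(4*I*pi/5))*conj(1) + 1*(exp(2*I*pi/5))*conj(1)]
      = (1/5)[(1) + (exp(-2*I*pi/5)) + (exp(-4*I*pi/5)) + (exp(4*I*pi/5)) + (exp(2*I*pi/5))] = 0/5 = 0
  <chi_1*chi_3, chi_1> = (1/5)[1*(1)*conj(1) + 1*(exp(-2*I*pi/5))*conj(exp(2*I*pi/5)) + 1*(exp(-4*I*pi/5))*conj(exp(4*I*pi/5)) + 1*(exp(4*I*pi/5))*conj(exp(-4*I*pi/5)) + 1*(exp(2*I*pi/5))*conj(exp(-2*I*pi/5))]
      = (1/5)[(1) + (exp(-4*I*pi/5)) + (exp(2*I*pi/5)) + (exp(-2*I*pi/5)) + (exp(4*I*pi/5))] = 0/5 = 0
  <chi_1*chi_3, chi_2> = (1/5)[1*(1)*conj(1) + 1*(exp(-2*I*pi/5))*conj(exp(4*I*pi/5)) + 1*(exp(-4*I*pi/5))*conj(exp(-2*I*pi/5)) + 1*(exp(4*I*pi/5))*conj(exp(2*I*pi/5)) + 1*(exp(2*I*pi/5))*conj(exp(-4*I*pi/5))]
      = (1/5)[(1) + (exp(4*I*pi/5)) + (exp(-2*I*pi/5)) + (exp(2*I*pi/5)) + (exp(-4*I*pi/5))] = 0/5 = 0
  <chi_1*chi_3, chi_3> = (1/5)[1*(1)*conj(1) + 1*(exp(-2*I*pi/5))*conj(exp(-4*I*pi/5)) + 1*(exp(-4*I*pi/5))*conj(exp(2*I*pi/5)) + 1*(exp(4*I*pi/5))*conj(exp(-2*I*pi/5)) + 1*(exp(2*I*pi/5))*conj(exp(4*I*pi/5))]
      = (1/5)[(1) + (exp(2*I*pi/5)) + (exp(4*I*pi/5)) + (exp(-4*I*pi/5)) + (exp(-2*I*pi/5))] = 0/5 = 0
  <chi_1*chi_3, chi_4> = (1/5)[1*(1)*conj(1) + 1*(exp(-2*I*pi/5))*conj(exp(-2*I*pi/5)) + 1*(exp(-4*I*pi/5))*conj(exp(-4*I*pi/5)) + 1*(exp(4*I*pi/5))*conj(exp(4*I*pi/5)) + 1*(exp(2*I*pi/5))*conj(exp(2*I*pi/5))]
      = (1/5)[(1) + (1) + (1) + (1) + (1)] = 5/5 = 1
(Exp terms are combined using exp(i*s)*conj(exp(i*t)) = exp(i*(s-t)), and sums of them are collapsed using the identity that for every m > 1 the m distinct m-th roots of unity sum to 0, e.g. 1 + exp(2*I*pi/3) + exp(-2*I*pi/3) = 0.)
Hence the multiplicities are chi_4: 1. Dimension check: dim(chi_1)*dim(chi_3) = 1*1 = 1 and sum (mult * dim) = 1*1 = 1.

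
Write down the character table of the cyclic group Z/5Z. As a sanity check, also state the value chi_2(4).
Character table of Z/5Z (irreps indexed chi_0,...,chi_4 with chi_k(m) = zeta_5^(k*m), zeta_5 = exp(2*pi*i/5)):
  irrep \ class  {0} (size 1)  {1} (size 1)    {2} (size 1)    {3} (size 1)    {4} (size 1)  
  chi_0          1             1               1               1               1             
  chi_1          1             exp(2*I*pi/5)   exp(4*I*pi/5)   exp(-4*I*pi/5)  exp(-2*I*pi/5)
  chi_2          1             exp(4*I*pi/5)   exp(-2*I*pi/5)  exp(2*I*pi/5)   exp(-4*I*pi/5)
  chi_3          1             exp(-4*I*pi/5)  exp(2*I*pi/5)   exp(-2*I*pi/5)  exp(4*I*pi/5) 
  chi_4          1             exp(-2*I*pi/5)  exp(-4*I*pi/5)  exp(4*I*pi/5)   exp(2*I*pi/5) 

Spot check: chi_2(4) = zeta_5^(2*4) = zeta_5^8 = exp(-4*I*pi/5).

Reasoning: Z/5Z is abelian, so all 5 irreducible complex representations are 1-dimensional. They are given by chi_k(m) = zeta_5^(k*m) for k = 0,...,4. Row orthogonality: sum_m chi_k(m) conj(chi_l(m)) = 5 * [k = l].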